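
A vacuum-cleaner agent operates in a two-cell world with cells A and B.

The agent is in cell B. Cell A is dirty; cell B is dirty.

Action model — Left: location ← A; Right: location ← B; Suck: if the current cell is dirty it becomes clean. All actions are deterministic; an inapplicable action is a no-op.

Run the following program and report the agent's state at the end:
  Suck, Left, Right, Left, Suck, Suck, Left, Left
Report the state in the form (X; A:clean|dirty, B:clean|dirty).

(A; A:clean, B:clean)

1. Suck → (B; A:dirty, B:clean)
2. Left → (A; A:dirty, B:clean)
3. Right → (B; A:dirty, B:clean)
4. Left → (A; A:dirty, B:clean)
5. Suck → (A; A:clean, B:clean)
6. Suck → (A; A:clean, B:clean)
7. Left → (A; A:clean, B:clean)
8. Left → (A; A:clean, B:clean)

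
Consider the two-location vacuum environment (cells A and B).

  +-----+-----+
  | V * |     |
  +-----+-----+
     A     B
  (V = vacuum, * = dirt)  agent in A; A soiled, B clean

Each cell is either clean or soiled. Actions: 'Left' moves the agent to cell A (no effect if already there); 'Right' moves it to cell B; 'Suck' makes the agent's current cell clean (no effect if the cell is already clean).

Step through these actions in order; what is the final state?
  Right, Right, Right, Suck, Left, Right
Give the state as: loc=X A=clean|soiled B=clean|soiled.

[1] after Right: loc=B A=soiled B=clean
[2] after Right: loc=B A=soiled B=clean
[3] after Right: loc=B A=soiled B=clean
[4] after Suck: loc=B A=soiled B=clean
[5] after Left: loc=A A=soiled B=clean
[6] after Right: loc=B A=soiled B=clean

loc=B A=soiled B=clean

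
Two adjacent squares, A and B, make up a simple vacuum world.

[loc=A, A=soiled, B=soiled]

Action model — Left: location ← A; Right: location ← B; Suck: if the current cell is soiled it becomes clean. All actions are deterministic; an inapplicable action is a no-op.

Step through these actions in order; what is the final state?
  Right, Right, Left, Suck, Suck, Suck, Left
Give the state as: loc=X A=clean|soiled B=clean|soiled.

loc=A A=clean B=soiled

1. Right → loc=B A=soiled B=soiled
2. Right → loc=B A=soiled B=soiled
3. Left → loc=A A=soiled B=soiled
4. Suck → loc=A A=clean B=soiled
5. Suck → loc=A A=clean B=soiled
6. Suck → loc=A A=clean B=soiled
7. Left → loc=A A=clean B=soiled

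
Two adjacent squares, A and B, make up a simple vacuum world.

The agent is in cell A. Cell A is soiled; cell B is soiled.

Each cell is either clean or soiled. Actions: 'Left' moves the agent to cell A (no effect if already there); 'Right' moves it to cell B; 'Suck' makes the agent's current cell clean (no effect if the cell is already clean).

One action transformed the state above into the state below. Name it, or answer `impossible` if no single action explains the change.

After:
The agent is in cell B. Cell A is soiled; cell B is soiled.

try  Left: <A|soiled|soiled>
try Right: <B|soiled|soiled>  ← match
try  Suck: <A|clean|soiled>

Right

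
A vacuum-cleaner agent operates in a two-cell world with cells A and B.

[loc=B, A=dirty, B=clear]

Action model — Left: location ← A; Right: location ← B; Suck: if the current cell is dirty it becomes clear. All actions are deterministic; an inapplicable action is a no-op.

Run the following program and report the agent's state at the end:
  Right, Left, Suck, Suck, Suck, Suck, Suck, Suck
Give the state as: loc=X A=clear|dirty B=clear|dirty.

[1] after Right: loc=B A=dirty B=clear
[2] after Left: loc=A A=dirty B=clear
[3] after Suck: loc=A A=clear B=clear
[4] after Suck: loc=A A=clear B=clear
[5] after Suck: loc=A A=clear B=clear
[6] after Suck: loc=A A=clear B=clear
[7] after Suck: loc=A A=clear B=clear
[8] after Suck: loc=A A=clear B=clear

loc=A A=clear B=clear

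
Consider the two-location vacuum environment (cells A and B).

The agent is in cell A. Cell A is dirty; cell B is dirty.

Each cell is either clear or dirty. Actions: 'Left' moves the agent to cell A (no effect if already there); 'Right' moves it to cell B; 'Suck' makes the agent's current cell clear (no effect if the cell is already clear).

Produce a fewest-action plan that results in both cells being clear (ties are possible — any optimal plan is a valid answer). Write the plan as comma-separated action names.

Suck, Right, Suck

1) do Suck; now (A; A:clear, B:dirty)
2) do Right; now (B; A:clear, B:dirty)
3) do Suck; now (B; A:clear, B:clear)
min 3: Suck A + move + Suck B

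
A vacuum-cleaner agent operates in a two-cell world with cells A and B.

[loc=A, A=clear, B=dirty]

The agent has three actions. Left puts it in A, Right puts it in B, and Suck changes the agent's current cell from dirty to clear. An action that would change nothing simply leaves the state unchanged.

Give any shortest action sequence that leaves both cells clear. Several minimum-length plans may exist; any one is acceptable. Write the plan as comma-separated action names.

step 1/2 (Right): <B|clear|dirty>
step 2/2 (Suck): <B|clear|clear>
min 2: go B then Suck

Right, Suck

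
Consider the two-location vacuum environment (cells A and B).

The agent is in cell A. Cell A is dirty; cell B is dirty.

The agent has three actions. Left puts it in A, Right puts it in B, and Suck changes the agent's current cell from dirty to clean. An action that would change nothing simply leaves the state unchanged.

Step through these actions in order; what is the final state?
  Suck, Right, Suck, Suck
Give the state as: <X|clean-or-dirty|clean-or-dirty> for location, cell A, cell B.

<B|clean|clean>

Suck (#1): <A|clean|dirty>
Right (#2): <B|clean|dirty>
Suck (#3): <B|clean|clean>
Suck (#4): <B|clean|clean>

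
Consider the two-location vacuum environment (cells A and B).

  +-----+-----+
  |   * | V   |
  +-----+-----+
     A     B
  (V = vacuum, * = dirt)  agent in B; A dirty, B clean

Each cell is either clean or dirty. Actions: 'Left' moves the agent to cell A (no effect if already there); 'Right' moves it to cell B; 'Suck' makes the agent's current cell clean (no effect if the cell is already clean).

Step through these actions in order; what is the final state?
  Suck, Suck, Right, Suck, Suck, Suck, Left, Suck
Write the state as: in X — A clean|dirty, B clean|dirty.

in A — A clean, B clean

t=1 Suck ⇒ in B — A dirty, B clean
t=2 Suck ⇒ in B — A dirty, B clean
t=3 Right ⇒ in B — A dirty, B clean
t=4 Suck ⇒ in B — A dirty, B clean
t=5 Suck ⇒ in B — A dirty, B clean
t=6 Suck ⇒ in B — A dirty, B clean
t=7 Left ⇒ in A — A dirty, B clean
t=8 Suck ⇒ in A — A clean, B clean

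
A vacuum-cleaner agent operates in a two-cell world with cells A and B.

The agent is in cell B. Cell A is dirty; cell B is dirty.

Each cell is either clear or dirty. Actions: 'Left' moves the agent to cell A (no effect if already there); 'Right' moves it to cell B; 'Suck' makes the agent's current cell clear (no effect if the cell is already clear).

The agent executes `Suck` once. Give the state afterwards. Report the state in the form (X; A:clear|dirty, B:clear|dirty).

(B; A:dirty, B:clear)

start: (B; A:dirty, B:dirty)
Suck (#1): (B; A:dirty, B:clear)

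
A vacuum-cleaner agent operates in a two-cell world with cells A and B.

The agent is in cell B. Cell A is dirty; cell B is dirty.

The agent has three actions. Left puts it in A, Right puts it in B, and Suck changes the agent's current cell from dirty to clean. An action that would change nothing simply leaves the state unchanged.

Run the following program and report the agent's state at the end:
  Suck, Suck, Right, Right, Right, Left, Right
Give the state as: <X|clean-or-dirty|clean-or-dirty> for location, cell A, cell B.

<B|dirty|clean>

step 1/7 (Suck): <B|dirty|clean>
step 2/7 (Suck): <B|dirty|clean>
step 3/7 (Right): <B|dirty|clean>
step 4/7 (Right): <B|dirty|clean>
step 5/7 (Right): <B|dirty|clean>
step 6/7 (Left): <A|dirty|clean>
step 7/7 (Right): <B|dirty|clean>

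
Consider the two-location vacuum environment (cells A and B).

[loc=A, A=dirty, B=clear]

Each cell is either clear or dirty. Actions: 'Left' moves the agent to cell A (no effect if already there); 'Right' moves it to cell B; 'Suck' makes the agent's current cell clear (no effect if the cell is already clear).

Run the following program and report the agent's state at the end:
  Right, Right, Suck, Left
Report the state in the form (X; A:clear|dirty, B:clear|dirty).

t=1 Right ⇒ (B; A:dirty, B:clear)
t=2 Right ⇒ (B; A:dirty, B:clear)
t=3 Suck ⇒ (B; A:dirty, B:clear)
t=4 Left ⇒ (A; A:dirty, B:clear)

(A; A:dirty, B:clear)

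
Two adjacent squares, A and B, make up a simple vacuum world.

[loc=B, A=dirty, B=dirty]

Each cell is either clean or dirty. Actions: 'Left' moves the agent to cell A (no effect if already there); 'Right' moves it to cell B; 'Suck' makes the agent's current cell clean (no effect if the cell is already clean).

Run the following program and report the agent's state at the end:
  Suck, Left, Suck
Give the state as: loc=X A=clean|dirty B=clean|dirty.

step 1/3 (Suck): loc=B A=dirty B=clean
step 2/3 (Left): loc=A A=dirty B=clean
step 3/3 (Suck): loc=A A=clean B=clean

loc=A A=clean B=clean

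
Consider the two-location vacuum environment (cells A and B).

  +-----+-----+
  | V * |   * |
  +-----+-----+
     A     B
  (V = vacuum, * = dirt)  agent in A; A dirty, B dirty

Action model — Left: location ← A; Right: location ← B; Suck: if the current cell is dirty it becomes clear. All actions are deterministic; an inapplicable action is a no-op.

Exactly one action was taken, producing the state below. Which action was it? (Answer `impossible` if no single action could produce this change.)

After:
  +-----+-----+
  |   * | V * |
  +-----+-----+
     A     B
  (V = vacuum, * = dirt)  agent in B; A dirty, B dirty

Right

try  Left: loc=A A=dirty B=dirty
try Right: loc=B A=dirty B=dirty  ← match
try  Suck: loc=A A=clear B=dirty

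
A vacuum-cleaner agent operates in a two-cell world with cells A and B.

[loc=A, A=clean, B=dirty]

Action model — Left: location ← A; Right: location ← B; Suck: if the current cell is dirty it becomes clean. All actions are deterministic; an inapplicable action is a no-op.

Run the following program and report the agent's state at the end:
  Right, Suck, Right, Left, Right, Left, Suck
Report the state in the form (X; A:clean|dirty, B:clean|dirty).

(A; A:clean, B:clean)

step 1/7 (Right): (B; A:clean, B:dirty)
step 2/7 (Suck): (B; A:clean, B:clean)
step 3/7 (Right): (B; A:clean, B:clean)
step 4/7 (Left): (A; A:clean, B:clean)
step 5/7 (Right): (B; A:clean, B:clean)
step 6/7 (Left): (A; A:clean, B:clean)
step 7/7 (Suck): (A; A:clean, B:clean)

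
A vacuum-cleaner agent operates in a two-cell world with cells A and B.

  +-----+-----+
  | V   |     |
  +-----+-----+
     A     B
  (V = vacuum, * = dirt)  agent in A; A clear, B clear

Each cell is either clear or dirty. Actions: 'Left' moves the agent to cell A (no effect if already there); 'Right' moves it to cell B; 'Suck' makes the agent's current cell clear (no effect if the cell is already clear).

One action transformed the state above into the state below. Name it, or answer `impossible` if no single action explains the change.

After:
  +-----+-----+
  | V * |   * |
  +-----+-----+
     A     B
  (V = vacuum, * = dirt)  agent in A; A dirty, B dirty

try  Left: <A|clear|clear>
try Right: <B|clear|clear>
try  Suck: <A|clear|clear>
no single action produces the after-state

impossible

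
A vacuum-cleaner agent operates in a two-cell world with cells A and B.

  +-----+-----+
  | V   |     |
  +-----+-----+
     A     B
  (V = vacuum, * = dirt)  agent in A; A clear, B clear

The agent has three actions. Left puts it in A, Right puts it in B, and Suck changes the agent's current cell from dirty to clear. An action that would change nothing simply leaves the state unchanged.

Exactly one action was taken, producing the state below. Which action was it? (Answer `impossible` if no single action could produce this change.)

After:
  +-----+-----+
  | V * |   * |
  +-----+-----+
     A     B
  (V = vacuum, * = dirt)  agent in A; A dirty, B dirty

try  Left: <A|clear|clear>
try Right: <B|clear|clear>
try  Suck: <A|clear|clear>
no single action produces the after-state

impossible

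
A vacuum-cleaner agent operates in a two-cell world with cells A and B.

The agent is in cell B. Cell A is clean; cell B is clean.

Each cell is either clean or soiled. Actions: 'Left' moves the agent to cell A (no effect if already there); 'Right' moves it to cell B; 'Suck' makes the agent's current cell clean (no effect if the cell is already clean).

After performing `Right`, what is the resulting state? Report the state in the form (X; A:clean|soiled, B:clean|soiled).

(B; A:clean, B:clean)

start: (B; A:clean, B:clean)
step 1/1 (Right): (B; A:clean, B:clean)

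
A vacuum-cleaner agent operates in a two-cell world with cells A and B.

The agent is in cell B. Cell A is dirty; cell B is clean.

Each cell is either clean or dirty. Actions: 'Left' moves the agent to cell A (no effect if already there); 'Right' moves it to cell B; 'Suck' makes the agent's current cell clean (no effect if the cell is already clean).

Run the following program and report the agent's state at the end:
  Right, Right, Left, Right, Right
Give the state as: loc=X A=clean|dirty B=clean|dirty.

loc=B A=dirty B=clean

[1] after Right: loc=B A=dirty B=clean
[2] after Right: loc=B A=dirty B=clean
[3] after Left: loc=A A=dirty B=clean
[4] after Right: loc=B A=dirty B=clean
[5] after Right: loc=B A=dirty B=clean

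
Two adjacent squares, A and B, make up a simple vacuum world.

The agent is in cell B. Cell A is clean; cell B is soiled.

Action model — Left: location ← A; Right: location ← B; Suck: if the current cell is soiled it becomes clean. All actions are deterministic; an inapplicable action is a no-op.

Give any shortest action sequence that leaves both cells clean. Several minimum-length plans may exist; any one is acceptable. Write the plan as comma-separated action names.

Suck

step 1/1 (Suck): <B|clean|clean>
min 1: B is soiled, one Suck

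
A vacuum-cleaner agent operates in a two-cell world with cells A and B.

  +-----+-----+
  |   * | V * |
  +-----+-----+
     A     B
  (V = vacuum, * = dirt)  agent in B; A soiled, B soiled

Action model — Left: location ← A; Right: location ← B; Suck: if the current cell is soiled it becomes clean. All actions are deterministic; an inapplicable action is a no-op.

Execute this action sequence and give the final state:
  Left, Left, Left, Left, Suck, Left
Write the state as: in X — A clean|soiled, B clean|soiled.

in A — A clean, B soiled

1) do Left; now in A — A soiled, B soiled
2) do Left; now in A — A soiled, B soiled
3) do Left; now in A — A soiled, B soiled
4) do Left; now in A — A soiled, B soiled
5) do Suck; now in A — A clean, B soiled
6) do Left; now in A — A clean, B soiled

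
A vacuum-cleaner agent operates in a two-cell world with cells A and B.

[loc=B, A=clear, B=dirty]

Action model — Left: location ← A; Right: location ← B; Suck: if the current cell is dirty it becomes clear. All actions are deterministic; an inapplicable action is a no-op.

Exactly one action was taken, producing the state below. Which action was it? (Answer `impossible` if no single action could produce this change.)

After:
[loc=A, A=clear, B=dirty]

Left

try  Left: <A|clear|dirty>  ← match
try Right: <B|clear|dirty>
try  Suck: <B|clear|clear>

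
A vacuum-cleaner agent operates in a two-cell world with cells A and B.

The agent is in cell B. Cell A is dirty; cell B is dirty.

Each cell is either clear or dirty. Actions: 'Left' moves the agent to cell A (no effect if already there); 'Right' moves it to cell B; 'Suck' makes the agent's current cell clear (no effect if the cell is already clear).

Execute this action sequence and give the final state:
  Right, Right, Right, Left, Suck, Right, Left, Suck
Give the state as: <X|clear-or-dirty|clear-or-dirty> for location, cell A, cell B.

t=1 Right ⇒ <B|dirty|dirty>
t=2 Right ⇒ <B|dirty|dirty>
t=3 Right ⇒ <B|dirty|dirty>
t=4 Left ⇒ <A|dirty|dirty>
t=5 Suck ⇒ <A|clear|dirty>
t=6 Right ⇒ <B|clear|dirty>
t=7 Left ⇒ <A|clear|dirty>
t=8 Suck ⇒ <A|clear|dirty>

<A|clear|dirty>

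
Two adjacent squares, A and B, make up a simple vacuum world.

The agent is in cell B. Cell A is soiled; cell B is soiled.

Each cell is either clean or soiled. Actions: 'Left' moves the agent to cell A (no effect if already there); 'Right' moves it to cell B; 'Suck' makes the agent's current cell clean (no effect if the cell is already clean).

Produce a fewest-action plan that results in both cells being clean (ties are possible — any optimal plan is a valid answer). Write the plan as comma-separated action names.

Suck, Left, Suck

step 1/3 (Suck): loc=B A=soiled B=clean
step 2/3 (Left): loc=A A=soiled B=clean
step 3/3 (Suck): loc=A A=clean B=clean
min 3: Suck B + move + Suck A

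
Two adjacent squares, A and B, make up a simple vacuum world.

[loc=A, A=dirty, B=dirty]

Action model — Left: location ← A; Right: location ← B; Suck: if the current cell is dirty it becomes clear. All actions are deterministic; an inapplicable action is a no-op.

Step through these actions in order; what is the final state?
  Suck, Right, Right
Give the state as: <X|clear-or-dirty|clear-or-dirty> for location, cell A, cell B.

Suck (#1): <A|clear|dirty>
Right (#2): <B|clear|dirty>
Right (#3): <B|clear|dirty>

<B|clear|dirty>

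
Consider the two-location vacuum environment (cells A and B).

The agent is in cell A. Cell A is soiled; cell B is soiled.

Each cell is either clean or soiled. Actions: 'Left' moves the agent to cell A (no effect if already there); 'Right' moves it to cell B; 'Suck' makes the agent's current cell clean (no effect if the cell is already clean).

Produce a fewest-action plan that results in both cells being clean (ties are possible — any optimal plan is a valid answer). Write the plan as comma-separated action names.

Suck (#1): loc=A A=clean B=soiled
Right (#2): loc=B A=clean B=soiled
Suck (#3): loc=B A=clean B=clean
min 3: Suck A + move + Suck B

Suck, Right, Suck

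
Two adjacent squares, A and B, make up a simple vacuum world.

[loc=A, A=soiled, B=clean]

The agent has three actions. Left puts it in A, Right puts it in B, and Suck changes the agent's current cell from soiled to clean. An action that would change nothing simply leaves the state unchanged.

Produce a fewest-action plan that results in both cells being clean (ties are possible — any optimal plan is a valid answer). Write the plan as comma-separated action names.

step 1/1 (Suck): loc=A A=clean B=clean
min 1: A is soiled, one Suck

Suck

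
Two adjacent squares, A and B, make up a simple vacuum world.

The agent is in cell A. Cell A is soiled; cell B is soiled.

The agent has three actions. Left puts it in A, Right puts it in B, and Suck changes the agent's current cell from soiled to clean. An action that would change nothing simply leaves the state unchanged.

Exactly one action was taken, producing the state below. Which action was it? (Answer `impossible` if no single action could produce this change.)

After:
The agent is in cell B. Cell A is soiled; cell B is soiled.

Right

try  Left: <A|soiled|soiled>
try Right: <B|soiled|soiled>  ← match
try  Suck: <A|clean|soiled>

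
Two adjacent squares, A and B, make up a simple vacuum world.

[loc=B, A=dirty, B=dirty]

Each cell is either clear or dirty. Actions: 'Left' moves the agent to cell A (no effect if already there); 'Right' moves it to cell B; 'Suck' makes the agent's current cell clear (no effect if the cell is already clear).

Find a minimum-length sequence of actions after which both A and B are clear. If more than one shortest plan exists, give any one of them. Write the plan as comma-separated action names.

Suck, Left, Suck

1. Suck → <B|dirty|clear>
2. Left → <A|dirty|clear>
3. Suck → <A|clear|clear>
min 3: Suck B + move + Suck A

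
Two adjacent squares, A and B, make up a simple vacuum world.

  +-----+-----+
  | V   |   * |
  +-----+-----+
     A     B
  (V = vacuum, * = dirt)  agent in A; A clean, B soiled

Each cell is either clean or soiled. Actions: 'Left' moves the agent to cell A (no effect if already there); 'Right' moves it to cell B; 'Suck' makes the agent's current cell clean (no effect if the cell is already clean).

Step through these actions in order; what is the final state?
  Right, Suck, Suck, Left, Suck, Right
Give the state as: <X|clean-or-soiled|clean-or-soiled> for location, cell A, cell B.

<B|clean|clean>

1. Right → <B|clean|soiled>
2. Suck → <B|clean|clean>
3. Suck → <B|clean|clean>
4. Left → <A|clean|clean>
5. Suck → <A|clean|clean>
6. Right → <B|clean|clean>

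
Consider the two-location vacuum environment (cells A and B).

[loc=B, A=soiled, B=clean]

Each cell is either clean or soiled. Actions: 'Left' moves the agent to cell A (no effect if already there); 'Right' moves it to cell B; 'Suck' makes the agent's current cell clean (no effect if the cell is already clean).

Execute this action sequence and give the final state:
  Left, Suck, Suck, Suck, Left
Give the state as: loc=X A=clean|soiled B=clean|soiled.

loc=A A=clean B=clean

t=1 Left ⇒ loc=A A=soiled B=clean
t=2 Suck ⇒ loc=A A=clean B=clean
t=3 Suck ⇒ loc=A A=clean B=clean
t=4 Suck ⇒ loc=A A=clean B=clean
t=5 Left ⇒ loc=A A=clean B=clean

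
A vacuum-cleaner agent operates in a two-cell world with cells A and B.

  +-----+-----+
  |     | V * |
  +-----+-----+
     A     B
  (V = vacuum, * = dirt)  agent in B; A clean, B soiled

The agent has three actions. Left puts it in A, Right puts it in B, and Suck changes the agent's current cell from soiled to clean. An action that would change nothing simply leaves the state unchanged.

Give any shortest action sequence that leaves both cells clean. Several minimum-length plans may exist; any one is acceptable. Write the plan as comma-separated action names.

Suck

[1] after Suck: in B — A clean, B clean
min 1: B is soiled, one Suck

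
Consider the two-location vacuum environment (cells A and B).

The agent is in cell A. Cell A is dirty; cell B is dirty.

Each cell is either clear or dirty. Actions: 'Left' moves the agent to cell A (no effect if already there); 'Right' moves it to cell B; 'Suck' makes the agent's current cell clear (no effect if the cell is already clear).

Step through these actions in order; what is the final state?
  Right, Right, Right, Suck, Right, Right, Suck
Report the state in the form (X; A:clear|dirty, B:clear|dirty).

(B; A:dirty, B:clear)

[1] after Right: (B; A:dirty, B:dirty)
[2] after Right: (B; A:dirty, B:dirty)
[3] after Right: (B; A:dirty, B:dirty)
[4] after Suck: (B; A:dirty, B:clear)
[5] after Right: (B; A:dirty, B:clear)
[6] after Right: (B; A:dirty, B:clear)
[7] after Suck: (B; A:dirty, B:clear)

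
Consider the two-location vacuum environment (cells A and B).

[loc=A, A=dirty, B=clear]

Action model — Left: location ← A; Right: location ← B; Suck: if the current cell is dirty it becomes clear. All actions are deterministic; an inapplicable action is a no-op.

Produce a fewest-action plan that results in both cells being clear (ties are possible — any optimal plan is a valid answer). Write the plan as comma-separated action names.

step 1/1 (Suck): (A; A:clear, B:clear)
min 1: A is dirty, one Suck

Suck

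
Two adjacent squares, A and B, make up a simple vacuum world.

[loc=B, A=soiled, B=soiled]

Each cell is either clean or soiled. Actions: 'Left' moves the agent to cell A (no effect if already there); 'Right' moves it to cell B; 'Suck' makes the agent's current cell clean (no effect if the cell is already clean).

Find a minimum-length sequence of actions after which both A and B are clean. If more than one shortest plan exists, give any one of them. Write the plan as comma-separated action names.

Suck (#1): <B|soiled|clean>
Left (#2): <A|soiled|clean>
Suck (#3): <A|clean|clean>
min 3: Suck B + move + Suck A

Suck, Left, Suck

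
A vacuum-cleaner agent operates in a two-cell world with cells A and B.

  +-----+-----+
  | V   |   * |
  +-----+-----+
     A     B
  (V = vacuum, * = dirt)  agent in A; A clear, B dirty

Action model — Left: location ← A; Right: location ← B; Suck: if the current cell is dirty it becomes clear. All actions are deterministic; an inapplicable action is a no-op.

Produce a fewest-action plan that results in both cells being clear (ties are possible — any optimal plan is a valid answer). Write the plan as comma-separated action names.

Right, Suck

Right (#1): (B; A:clear, B:dirty)
Suck (#2): (B; A:clear, B:clear)
min 2: go B then Suck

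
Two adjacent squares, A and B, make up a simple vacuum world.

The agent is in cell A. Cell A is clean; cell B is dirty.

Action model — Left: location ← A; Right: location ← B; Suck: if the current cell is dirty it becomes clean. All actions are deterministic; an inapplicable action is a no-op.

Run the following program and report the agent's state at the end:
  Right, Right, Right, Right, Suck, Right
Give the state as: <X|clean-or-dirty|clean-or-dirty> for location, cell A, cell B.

1. Right → <B|clean|dirty>
2. Right → <B|clean|dirty>
3. Right → <B|clean|dirty>
4. Right → <B|clean|dirty>
5. Suck → <B|clean|clean>
6. Right → <B|clean|clean>

<B|clean|clean>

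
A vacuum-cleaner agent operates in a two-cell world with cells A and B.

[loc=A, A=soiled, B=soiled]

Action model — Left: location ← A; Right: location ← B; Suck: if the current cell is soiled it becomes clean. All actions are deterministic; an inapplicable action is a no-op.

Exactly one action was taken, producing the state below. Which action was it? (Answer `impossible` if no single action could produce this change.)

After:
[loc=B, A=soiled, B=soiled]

Right

try  Left: loc=A A=soiled B=soiled
try Right: loc=B A=soiled B=soiled  ← match
try  Suck: loc=A A=clean B=soiled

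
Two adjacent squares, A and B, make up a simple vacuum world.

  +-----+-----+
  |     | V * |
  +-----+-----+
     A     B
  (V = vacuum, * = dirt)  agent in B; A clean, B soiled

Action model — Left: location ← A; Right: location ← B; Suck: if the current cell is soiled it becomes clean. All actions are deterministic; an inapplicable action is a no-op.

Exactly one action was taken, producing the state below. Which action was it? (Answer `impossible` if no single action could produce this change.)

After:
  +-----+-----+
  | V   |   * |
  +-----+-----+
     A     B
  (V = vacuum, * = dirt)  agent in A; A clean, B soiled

Left

try  Left: in A — A clean, B soiled  ← match
try Right: in B — A clean, B soiled
try  Suck: in B — A clean, B clean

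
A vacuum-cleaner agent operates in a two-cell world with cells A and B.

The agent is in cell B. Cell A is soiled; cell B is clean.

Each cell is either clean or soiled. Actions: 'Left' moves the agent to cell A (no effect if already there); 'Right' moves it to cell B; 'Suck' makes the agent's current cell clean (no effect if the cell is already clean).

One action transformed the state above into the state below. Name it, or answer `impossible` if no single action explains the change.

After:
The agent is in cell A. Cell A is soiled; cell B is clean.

try  Left: <A|soiled|clean>  ← match
try Right: <B|soiled|clean>
try  Suck: <B|soiled|clean>

Left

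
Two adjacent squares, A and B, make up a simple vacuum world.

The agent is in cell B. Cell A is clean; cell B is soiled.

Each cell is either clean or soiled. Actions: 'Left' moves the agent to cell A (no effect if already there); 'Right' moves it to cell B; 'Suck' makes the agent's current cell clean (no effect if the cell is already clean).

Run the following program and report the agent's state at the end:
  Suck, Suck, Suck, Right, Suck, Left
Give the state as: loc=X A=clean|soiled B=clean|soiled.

1. Suck → loc=B A=clean B=clean
2. Suck → loc=B A=clean B=clean
3. Suck → loc=B A=clean B=clean
4. Right → loc=B A=clean B=clean
5. Suck → loc=B A=clean B=clean
6. Left → loc=A A=clean B=clean

loc=A A=clean B=clean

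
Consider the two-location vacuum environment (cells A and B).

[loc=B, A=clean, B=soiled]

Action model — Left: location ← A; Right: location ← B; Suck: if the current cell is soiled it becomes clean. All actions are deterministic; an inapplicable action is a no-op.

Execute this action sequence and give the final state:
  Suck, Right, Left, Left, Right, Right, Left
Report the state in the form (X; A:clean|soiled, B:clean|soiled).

1) do Suck; now (B; A:clean, B:clean)
2) do Right; now (B; A:clean, B:clean)
3) do Left; now (A; A:clean, B:clean)
4) do Left; now (A; A:clean, B:clean)
5) do Right; now (B; A:clean, B:clean)
6) do Right; now (B; A:clean, B:clean)
7) do Left; now (A; A:clean, B:clean)

(A; A:clean, B:clean)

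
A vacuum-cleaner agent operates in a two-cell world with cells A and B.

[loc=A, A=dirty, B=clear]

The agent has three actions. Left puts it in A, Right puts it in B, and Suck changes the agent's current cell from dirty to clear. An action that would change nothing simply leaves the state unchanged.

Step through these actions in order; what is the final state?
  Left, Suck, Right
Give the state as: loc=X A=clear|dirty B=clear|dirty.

[1] after Left: loc=A A=dirty B=clear
[2] after Suck: loc=A A=clear B=clear
[3] after Right: loc=B A=clear B=clear

loc=B A=clear B=clear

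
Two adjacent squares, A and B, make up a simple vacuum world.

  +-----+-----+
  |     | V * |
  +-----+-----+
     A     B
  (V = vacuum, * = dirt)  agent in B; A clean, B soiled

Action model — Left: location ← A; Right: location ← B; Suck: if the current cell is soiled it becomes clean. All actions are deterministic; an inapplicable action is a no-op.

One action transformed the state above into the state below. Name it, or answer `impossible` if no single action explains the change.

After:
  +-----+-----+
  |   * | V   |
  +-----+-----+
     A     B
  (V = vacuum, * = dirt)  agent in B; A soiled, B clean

impossible

try  Left: (A; A:clean, B:soiled)
try Right: (B; A:clean, B:soiled)
try  Suck: (B; A:clean, B:clean)
no single action produces the after-state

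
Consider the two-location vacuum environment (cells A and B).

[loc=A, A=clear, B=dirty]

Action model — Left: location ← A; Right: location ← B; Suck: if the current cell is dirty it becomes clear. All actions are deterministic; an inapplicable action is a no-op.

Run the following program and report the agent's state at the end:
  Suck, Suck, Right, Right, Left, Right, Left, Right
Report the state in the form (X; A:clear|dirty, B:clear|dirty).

[1] after Suck: (A; A:clear, B:dirty)
[2] after Suck: (A; A:clear, B:dirty)
[3] after Right: (B; A:clear, B:dirty)
[4] after Right: (B; A:clear, B:dirty)
[5] after Left: (A; A:clear, B:dirty)
[6] after Right: (B; A:clear, B:dirty)
[7] after Left: (A; A:clear, B:dirty)
[8] after Right: (B; A:clear, B:dirty)

(B; A:clear, B:dirty)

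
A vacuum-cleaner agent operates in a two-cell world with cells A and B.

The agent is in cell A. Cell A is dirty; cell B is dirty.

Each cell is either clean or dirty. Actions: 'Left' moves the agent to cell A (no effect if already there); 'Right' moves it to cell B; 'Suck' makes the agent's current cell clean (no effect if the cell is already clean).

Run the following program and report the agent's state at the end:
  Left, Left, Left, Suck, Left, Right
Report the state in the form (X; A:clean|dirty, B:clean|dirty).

1) do Left; now (A; A:dirty, B:dirty)
2) do Left; now (A; A:dirty, B:dirty)
3) do Left; now (A; A:dirty, B:dirty)
4) do Suck; now (A; A:clean, B:dirty)
5) do Left; now (A; A:clean, B:dirty)
6) do Right; now (B; A:clean, B:dirty)

(B; A:clean, B:dirty)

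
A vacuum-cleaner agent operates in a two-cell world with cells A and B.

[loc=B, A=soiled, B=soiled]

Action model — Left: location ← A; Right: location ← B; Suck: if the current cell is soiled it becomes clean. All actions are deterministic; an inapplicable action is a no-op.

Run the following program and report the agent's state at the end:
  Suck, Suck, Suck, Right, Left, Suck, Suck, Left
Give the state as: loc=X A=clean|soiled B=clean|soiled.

step 1/8 (Suck): loc=B A=soiled B=clean
step 2/8 (Suck): loc=B A=soiled B=clean
step 3/8 (Suck): loc=B A=soiled B=clean
step 4/8 (Right): loc=B A=soiled B=clean
step 5/8 (Left): loc=A A=soiled B=clean
step 6/8 (Suck): loc=A A=clean B=clean
step 7/8 (Suck): loc=A A=clean B=clean
step 8/8 (Left): loc=A A=clean B=clean

loc=A A=clean B=clean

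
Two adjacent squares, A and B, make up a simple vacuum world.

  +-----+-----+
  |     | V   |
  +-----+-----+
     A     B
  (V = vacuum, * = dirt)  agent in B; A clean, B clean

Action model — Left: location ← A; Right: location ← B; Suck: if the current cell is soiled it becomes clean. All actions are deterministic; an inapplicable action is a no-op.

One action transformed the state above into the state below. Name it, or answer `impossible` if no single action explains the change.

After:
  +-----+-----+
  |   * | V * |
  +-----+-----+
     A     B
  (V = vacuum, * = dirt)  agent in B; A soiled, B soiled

try  Left: (A; A:clean, B:clean)
try Right: (B; A:clean, B:clean)
try  Suck: (B; A:clean, B:clean)
no single action produces the after-state

impossible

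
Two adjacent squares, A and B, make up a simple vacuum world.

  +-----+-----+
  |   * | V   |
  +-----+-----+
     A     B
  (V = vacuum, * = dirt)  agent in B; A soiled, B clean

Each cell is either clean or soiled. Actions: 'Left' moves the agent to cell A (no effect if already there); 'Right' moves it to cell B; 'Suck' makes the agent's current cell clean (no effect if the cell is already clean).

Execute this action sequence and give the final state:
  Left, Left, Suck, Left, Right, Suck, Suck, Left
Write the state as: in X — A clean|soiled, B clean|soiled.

in A — A clean, B clean

1. Left → in A — A soiled, B clean
2. Left → in A — A soiled, B clean
3. Suck → in A — A clean, B clean
4. Left → in A — A clean, B clean
5. Right → in B — A clean, B clean
6. Suck → in B — A clean, B clean
7. Suck → in B — A clean, B clean
8. Left → in A — A clean, B clean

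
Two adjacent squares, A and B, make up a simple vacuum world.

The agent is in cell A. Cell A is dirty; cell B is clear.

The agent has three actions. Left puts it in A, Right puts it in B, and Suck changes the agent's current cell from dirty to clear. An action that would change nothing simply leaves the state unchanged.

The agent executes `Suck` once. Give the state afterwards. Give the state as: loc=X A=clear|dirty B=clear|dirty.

loc=A A=clear B=clear

start: loc=A A=dirty B=clear
step 1/1 (Suck): loc=A A=clear B=clear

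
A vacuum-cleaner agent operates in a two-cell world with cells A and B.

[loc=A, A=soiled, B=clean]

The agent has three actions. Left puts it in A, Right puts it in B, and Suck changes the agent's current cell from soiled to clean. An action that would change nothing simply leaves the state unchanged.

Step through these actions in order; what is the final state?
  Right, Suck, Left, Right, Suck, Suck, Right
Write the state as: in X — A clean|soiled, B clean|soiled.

in B — A soiled, B clean

Right (#1): in B — A soiled, B clean
Suck (#2): in B — A soiled, B clean
Left (#3): in A — A soiled, B clean
Right (#4): in B — A soiled, B clean
Suck (#5): in B — A soiled, B clean
Suck (#6): in B — A soiled, B clean
Right (#7): in B — A soiled, B clean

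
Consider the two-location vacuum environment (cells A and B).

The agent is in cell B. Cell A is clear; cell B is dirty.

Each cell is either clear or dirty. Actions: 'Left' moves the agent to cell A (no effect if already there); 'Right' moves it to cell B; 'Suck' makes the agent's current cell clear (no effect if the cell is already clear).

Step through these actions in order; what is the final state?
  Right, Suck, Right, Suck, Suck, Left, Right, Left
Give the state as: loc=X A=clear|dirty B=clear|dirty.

t=1 Right ⇒ loc=B A=clear B=dirty
t=2 Suck ⇒ loc=B A=clear B=clear
t=3 Right ⇒ loc=B A=clear B=clear
t=4 Suck ⇒ loc=B A=clear B=clear
t=5 Suck ⇒ loc=B A=clear B=clear
t=6 Left ⇒ loc=A A=clear B=clear
t=7 Right ⇒ loc=B A=clear B=clear
t=8 Left ⇒ loc=A A=clear B=clear

loc=A A=clear B=clear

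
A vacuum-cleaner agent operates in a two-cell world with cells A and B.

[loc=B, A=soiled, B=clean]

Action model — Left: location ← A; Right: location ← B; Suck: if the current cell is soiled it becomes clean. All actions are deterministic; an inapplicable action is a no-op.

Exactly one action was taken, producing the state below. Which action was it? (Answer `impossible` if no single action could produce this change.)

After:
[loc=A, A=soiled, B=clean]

Left

try  Left: in A — A soiled, B clean  ← match
try Right: in B — A soiled, B clean
try  Suck: in B — A soiled, B clean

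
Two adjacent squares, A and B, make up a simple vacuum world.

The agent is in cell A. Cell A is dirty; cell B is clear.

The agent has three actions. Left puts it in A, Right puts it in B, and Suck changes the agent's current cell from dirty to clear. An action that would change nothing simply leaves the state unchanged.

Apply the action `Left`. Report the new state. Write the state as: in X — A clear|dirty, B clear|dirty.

in A — A dirty, B clear

start: in A — A dirty, B clear
[1] after Left: in A — A dirty, B clear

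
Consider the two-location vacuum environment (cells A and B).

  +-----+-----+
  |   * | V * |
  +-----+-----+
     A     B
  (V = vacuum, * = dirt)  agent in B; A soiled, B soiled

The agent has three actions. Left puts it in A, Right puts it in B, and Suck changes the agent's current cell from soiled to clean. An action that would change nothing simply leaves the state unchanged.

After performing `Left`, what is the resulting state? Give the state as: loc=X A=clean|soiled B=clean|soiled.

start: loc=B A=soiled B=soiled
1. Left → loc=A A=soiled B=soiled

loc=A A=soiled B=soiled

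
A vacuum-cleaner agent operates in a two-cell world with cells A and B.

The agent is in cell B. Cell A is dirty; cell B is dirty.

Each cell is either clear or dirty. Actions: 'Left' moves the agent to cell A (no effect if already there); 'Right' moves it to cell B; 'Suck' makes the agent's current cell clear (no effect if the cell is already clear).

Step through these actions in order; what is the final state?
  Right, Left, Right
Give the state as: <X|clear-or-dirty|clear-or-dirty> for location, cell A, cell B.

<B|dirty|dirty>

Right (#1): <B|dirty|dirty>
Left (#2): <A|dirty|dirty>
Right (#3): <B|dirty|dirty>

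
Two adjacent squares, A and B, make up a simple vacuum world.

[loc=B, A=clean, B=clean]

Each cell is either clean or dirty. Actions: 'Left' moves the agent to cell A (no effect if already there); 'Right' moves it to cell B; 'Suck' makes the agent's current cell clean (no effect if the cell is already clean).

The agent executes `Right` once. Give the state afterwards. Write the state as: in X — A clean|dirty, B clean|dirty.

start: in B — A clean, B clean
step 1/1 (Right): in B — A clean, B clean

in B — A clean, B clean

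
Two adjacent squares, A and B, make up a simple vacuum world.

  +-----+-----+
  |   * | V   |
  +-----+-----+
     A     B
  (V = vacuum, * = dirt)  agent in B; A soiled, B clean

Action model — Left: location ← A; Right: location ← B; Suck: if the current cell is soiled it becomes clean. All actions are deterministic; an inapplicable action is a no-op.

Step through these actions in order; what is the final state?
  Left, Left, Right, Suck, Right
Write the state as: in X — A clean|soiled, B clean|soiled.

in B — A soiled, B clean

t=1 Left ⇒ in A — A soiled, B clean
t=2 Left ⇒ in A — A soiled, B clean
t=3 Right ⇒ in B — A soiled, B clean
t=4 Suck ⇒ in B — A soiled, B clean
t=5 Right ⇒ in B — A soiled, B clean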